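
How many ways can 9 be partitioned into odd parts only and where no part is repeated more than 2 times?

They are:
9
7,1,1
5,3,1

3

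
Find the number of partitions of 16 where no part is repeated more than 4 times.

Counting exhaustively, 164 partitions satisfy the conditions.

164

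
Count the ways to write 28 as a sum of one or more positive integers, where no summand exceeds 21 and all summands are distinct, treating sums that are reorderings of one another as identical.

Systematic enumeration (by largest part, then next-largest, …) yields 208.

208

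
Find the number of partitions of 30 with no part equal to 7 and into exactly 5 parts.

283

There are 283 such partitions.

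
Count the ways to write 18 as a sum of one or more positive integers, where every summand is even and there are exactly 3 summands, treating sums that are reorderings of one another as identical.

Enumerating:
2 + 2 + 14
2 + 4 + 12
2 + 6 + 10
4 + 4 + 10
2 + 8 + 8
4 + 6 + 8
6 + 6 + 6

7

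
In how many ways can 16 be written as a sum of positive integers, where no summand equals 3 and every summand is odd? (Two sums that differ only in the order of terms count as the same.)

14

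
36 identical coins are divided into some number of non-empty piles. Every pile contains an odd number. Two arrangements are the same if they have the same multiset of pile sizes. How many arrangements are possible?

There are 668 such partitions.

668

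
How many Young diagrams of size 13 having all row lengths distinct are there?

18

They are:
13
12+1
11+2
10+3
10+2+1
9+4
9+3+1
8+5
8+4+1
8+3+2
7+6
7+5+1
7+4+2
7+3+2+1
6+5+2
6+4+3
6+4+2+1
5+4+3+1
That's 18 in total.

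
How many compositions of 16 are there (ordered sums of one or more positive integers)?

Each of the 15 gaps between 16 units is either a break or not: 2^15 = 32768.

32768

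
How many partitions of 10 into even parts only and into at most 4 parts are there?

6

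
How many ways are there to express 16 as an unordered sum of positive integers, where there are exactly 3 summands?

21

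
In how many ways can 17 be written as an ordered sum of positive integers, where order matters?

65536

There are 16 gaps and each independently is a cut or not, giving 2^16 = 65536.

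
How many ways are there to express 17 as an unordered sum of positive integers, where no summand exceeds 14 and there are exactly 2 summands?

6

They are:
14,3
13,4
12,5
11,6
10,7
9,8
Counting gives 6.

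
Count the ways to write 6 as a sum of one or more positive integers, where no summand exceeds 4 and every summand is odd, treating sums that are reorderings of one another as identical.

3

Enumerating:
3 + 3
3 + 1 + 1 + 1
1 + 1 + 1 + 1 + 1 + 1
Counting gives 3.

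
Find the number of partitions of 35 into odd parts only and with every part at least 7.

They are:
35
21,7,7
19,9,7
17,11,7
17,9,9
15,13,7
15,11,9
13,13,9
13,11,11
7,7,7,7,7

10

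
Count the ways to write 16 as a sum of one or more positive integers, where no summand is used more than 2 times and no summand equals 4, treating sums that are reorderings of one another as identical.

56

There are too many to list fully; the first 12 (by largest part) are:
16
1, 15
2, 14
1, 1, 14
3, 13
1, 2, 13
1, 3, 12
2, 2, 12
1, 1, 2, 12
5, 11
2, 3, 11
1, 1, 3, 11
…and 44 more, for 56 total.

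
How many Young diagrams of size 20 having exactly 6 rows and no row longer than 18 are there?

Counting exhaustively, 90 partitions satisfy the conditions.

90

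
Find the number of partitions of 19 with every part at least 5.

10

Listing the qualifying partitions of 19:
19
14, 5
13, 6
12, 7
11, 8
10, 9
9, 5, 5
8, 6, 5
7, 7, 5
7, 6, 6
That's 10 in total.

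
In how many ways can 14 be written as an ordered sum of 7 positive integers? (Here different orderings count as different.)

Place 6 bars in the 13 internal gaps of a row of 14 dots: C(13,6) = 1716.

1716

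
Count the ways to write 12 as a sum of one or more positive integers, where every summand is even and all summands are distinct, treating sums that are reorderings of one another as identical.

4

They are:
12
10,2
8,4
6,4,2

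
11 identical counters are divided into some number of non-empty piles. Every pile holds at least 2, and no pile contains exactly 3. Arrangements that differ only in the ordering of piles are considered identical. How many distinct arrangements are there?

7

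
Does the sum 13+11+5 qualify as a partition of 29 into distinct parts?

Yes

The parts sum to 29, and the condition 'all summands are distinct' holds.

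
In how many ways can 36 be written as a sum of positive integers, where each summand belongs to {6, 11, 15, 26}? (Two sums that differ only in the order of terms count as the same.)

2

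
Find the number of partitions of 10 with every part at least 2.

12

Listing the qualifying partitions of 10:
10
8, 2
7, 3
6, 4
6, 2, 2
5, 5
5, 3, 2
4, 4, 2
4, 3, 3
4, 2, 2, 2
3, 3, 2, 2
2, 2, 2, 2, 2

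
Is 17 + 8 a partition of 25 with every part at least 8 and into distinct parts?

The parts sum to 25, and the condition 'every summand is at least 8' holds; the condition 'all summands are distinct' holds.

Yes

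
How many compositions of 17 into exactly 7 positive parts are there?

By stars and bars with positive parts, the count is C(16,6) = 8008.

8008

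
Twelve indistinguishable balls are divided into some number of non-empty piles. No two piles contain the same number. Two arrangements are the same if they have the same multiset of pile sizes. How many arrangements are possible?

15

Listing the qualifying partitions of 12:
12
11 + 1
10 + 2
9 + 3
9 + 2 + 1
8 + 4
8 + 3 + 1
7 + 5
7 + 4 + 1
7 + 3 + 2
6 + 5 + 1
6 + 4 + 2
6 + 3 + 2 + 1
5 + 4 + 3
5 + 4 + 2 + 1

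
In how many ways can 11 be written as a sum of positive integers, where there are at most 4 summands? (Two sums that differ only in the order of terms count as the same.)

27

A partial list (first 12 by largest part):
11
10, 1
9, 2
9, 1, 1
8, 3
8, 2, 1
8, 1, 1, 1
7, 4
7, 3, 1
7, 2, 2
7, 2, 1, 1
6, 5
…and 15 more, for 27 total.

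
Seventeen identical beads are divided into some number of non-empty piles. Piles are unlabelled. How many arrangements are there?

Systematic enumeration (by largest part, then next-largest, …) yields 297.

297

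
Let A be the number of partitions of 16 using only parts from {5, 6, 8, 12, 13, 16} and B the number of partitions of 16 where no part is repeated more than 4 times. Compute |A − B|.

Partitions of 16 using only parts from {5, 6, 8, 12, 13, 16}: 3.
Partitions of 16 where no part is repeated more than 4 times: 164.
|3 − 164| = 161.

161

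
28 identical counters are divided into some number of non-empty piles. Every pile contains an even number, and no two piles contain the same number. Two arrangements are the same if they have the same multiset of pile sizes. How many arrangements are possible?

The partitions of 28 that satisfy the conditions:
28
26 + 2
24 + 4
22 + 6
22 + 4 + 2
20 + 8
20 + 6 + 2
18 + 10
18 + 8 + 2
18 + 6 + 4
16 + 12
16 + 10 + 2
16 + 8 + 4
16 + 6 + 4 + 2
14 + 12 + 2
14 + 10 + 4
14 + 8 + 6
14 + 8 + 4 + 2
12 + 10 + 6
12 + 10 + 4 + 2
12 + 8 + 6 + 2
10 + 8 + 6 + 4
That's 22 in total.

22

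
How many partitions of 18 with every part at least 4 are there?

They are:
18
14,4
13,5
12,6
11,7
10,8
10,4,4
9,9
9,5,4
8,6,4
8,5,5
7,7,4
7,6,5
6,6,6
6,4,4,4
5,5,4,4
Counting gives 16.

16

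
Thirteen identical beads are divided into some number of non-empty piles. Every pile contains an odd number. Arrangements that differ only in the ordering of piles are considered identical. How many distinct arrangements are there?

Listing the qualifying partitions of 13:
13
11+1+1
9+3+1
9+1+1+1+1
7+5+1
7+3+3
7+3+1+1+1
7+1+1+1+1+1+1
5+5+3
5+5+1+1+1
5+3+3+1+1
5+3+1+1+1+1+1
5+1+1+1+1+1+1+1+1
3+3+3+3+1
3+3+3+1+1+1+1
3+3+1+1+1+1+1+1+1
3+1+1+1+1+1+1+1+1+1+1
1+1+1+1+1+1+1+1+1+1+1+1+1

18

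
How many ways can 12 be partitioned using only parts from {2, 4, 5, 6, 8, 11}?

10

The partitions of 12 that satisfy the conditions:
8,4
8,2,2
6,6
6,4,2
6,2,2,2
5,5,2
4,4,4
4,4,2,2
4,2,2,2,2
2,2,2,2,2,2
Counting gives 10.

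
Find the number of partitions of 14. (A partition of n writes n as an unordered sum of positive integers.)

135

There are 135 such partitions.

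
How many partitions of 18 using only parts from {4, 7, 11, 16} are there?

2

They are:
11+7
7+7+4
That's 2 in total.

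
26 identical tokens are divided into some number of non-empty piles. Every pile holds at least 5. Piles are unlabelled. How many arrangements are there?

There are too many to list fully; the first 12 (by largest part) are:
26
5 + 21
6 + 20
7 + 19
8 + 18
9 + 17
10 + 16
5 + 5 + 16
11 + 15
5 + 6 + 15
12 + 14
5 + 7 + 14
…and 24 more, for 36 total.

36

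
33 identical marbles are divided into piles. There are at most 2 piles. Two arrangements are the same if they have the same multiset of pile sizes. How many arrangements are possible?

17

The partitions of 33 that satisfy the conditions:
33
32,1
31,2
30,3
29,4
28,5
27,6
26,7
25,8
24,9
23,10
22,11
21,12
20,13
19,14
18,15
17,16
That's 17 in total.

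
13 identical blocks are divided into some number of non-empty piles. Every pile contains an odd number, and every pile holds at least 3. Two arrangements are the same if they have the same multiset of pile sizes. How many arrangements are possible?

3

The partitions of 13 that satisfy the conditions:
13
7, 3, 3
5, 5, 3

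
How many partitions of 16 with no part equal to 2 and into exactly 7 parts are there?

They are:
10+1+1+1+1+1+1
8+3+1+1+1+1+1
7+4+1+1+1+1+1
6+5+1+1+1+1+1
6+3+3+1+1+1+1
5+4+3+1+1+1+1
4+4+4+1+1+1+1
4+3+3+3+1+1+1

8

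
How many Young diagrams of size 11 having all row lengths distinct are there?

12

Enumerating:
11
10,1
9,2
8,3
8,2,1
7,4
7,3,1
6,5
6,4,1
6,3,2
5,4,2
5,3,2,1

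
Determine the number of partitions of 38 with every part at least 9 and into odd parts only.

7

They are:
29 + 9
27 + 11
25 + 13
23 + 15
21 + 17
19 + 19
11 + 9 + 9 + 9
That's 7 in total.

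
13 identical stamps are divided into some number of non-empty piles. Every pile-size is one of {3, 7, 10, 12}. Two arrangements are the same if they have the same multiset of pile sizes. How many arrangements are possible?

2

They are:
10, 3
7, 3, 3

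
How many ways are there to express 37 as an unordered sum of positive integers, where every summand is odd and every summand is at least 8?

6

They are:
37
19, 9, 9
17, 11, 9
15, 13, 9
15, 11, 11
13, 13, 11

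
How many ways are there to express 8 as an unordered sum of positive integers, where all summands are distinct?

6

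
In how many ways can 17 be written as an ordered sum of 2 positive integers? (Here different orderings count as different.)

By stars and bars with positive parts, the count is C(16,1) = 16.

16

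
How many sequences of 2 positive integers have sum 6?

5

Place 1 bars in the 5 internal gaps of a row of 6 dots: C(5,1) = 5.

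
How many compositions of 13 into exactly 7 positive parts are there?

Place 6 bars in the 12 internal gaps of a row of 13 dots: C(12,6) = 924.

924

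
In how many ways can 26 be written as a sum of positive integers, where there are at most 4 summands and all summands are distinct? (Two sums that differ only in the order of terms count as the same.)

There are 121 such partitions.

121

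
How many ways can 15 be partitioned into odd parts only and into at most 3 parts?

Enumerating:
15
13,1,1
11,3,1
9,5,1
9,3,3
7,7,1
7,5,3
5,5,5

8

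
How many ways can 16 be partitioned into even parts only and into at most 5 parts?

18

Listing the qualifying partitions of 16:
16
14+2
12+4
12+2+2
10+6
10+4+2
10+2+2+2
8+8
8+6+2
8+4+4
8+4+2+2
8+2+2+2+2
6+6+4
6+6+2+2
6+4+4+2
6+4+2+2+2
4+4+4+4
4+4+4+2+2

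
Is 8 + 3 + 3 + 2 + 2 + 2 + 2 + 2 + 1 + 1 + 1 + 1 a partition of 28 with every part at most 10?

Yes

The parts sum to 28, and the condition 'no summand exceeds 10' holds.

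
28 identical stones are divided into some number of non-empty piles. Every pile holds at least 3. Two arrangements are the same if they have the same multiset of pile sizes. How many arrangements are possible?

230

Systematic enumeration (by largest part, then next-largest, …) yields 230.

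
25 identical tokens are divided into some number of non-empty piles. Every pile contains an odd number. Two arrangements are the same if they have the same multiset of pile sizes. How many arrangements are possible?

142

Counting exhaustively, 142 partitions satisfy the conditions.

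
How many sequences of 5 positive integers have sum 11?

Place 4 bars in the 10 internal gaps of a row of 11 dots: C(10,4) = 210.

210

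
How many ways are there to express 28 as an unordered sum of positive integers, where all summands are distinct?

222

A full systematic count gives 222.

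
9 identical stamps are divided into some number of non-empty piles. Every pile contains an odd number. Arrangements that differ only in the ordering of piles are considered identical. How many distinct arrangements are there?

8

Enumerating:
9
7+1+1
5+3+1
5+1+1+1+1
3+3+3
3+3+1+1+1
3+1+1+1+1+1+1
1+1+1+1+1+1+1+1+1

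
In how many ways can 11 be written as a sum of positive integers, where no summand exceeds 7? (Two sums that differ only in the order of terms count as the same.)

A partial list (first 12 by largest part):
7+4
7+3+1
7+2+2
7+2+1+1
7+1+1+1+1
6+5
6+4+1
6+3+2
6+3+1+1
6+2+2+1
6+2+1+1+1
6+1+1+1+1+1
…and 37 more, for 49 total.

49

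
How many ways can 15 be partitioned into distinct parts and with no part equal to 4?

Enumerating:
15
14 + 1
13 + 2
12 + 3
12 + 2 + 1
11 + 3 + 1
10 + 5
10 + 3 + 2
9 + 6
9 + 5 + 1
9 + 3 + 2 + 1
8 + 7
8 + 6 + 1
8 + 5 + 2
7 + 6 + 2
7 + 5 + 3
7 + 5 + 2 + 1
6 + 5 + 3 + 1
Counting gives 18.

18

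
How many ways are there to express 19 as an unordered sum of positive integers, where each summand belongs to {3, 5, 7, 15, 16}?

4

The partitions of 19 that satisfy the conditions:
16, 3
7, 7, 5
7, 3, 3, 3, 3
5, 5, 3, 3, 3
Counting gives 4.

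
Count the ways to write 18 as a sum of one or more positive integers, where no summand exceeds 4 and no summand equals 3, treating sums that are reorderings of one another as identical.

30

There are too many to list fully; the first 12 (by largest part) are:
2,4,4,4,4
1,1,4,4,4,4
2,2,2,4,4,4
1,1,2,2,4,4,4
1,1,1,1,2,4,4,4
1,1,1,1,1,1,4,4,4
2,2,2,2,2,4,4
1,1,2,2,2,2,4,4
1,1,1,1,2,2,2,4,4
1,1,1,1,1,1,2,2,4,4
1,1,1,1,1,1,1,1,2,4,4
1,1,1,1,1,1,1,1,1,1,4,4
…and 18 more, for 30 total.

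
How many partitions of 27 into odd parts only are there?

192

Enumerating by decreasing first part gives 192 partitions in all.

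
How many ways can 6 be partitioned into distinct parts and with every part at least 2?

The partitions of 6 that satisfy the conditions:
6
4 + 2
Counting gives 2.

2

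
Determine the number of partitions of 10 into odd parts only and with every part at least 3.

They are:
7,3
5,5

2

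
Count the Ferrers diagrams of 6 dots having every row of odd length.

The partitions of 6 that satisfy the conditions:
5, 1
3, 3
3, 1, 1, 1
1, 1, 1, 1, 1, 1
That's 4 in total.

4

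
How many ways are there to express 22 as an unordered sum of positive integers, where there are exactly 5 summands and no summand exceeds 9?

There are too many to list fully; the first 12 (by largest part) are:
9 + 9 + 2 + 1 + 1
9 + 8 + 3 + 1 + 1
9 + 8 + 2 + 2 + 1
9 + 7 + 4 + 1 + 1
9 + 7 + 3 + 2 + 1
9 + 7 + 2 + 2 + 2
9 + 6 + 5 + 1 + 1
9 + 6 + 4 + 2 + 1
9 + 6 + 3 + 3 + 1
9 + 6 + 3 + 2 + 2
9 + 5 + 5 + 2 + 1
9 + 5 + 4 + 3 + 1
…and 54 more, for 66 total.

66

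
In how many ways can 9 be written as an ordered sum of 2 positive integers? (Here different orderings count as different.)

A composition of 9 into 2 positive parts is chosen by placing 1 dividers among the 8 gaps between 9 units: C(8,1) = 8.

8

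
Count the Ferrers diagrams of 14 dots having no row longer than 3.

24

Listing the qualifying partitions of 14:
3,3,3,3,2
3,3,3,3,1,1
3,3,3,2,2,1
3,3,3,2,1,1,1
3,3,3,1,1,1,1,1
3,3,2,2,2,2
3,3,2,2,2,1,1
3,3,2,2,1,1,1,1
3,3,2,1,1,1,1,1,1
3,3,1,1,1,1,1,1,1,1
3,2,2,2,2,2,1
3,2,2,2,2,1,1,1
3,2,2,2,1,1,1,1,1
3,2,2,1,1,1,1,1,1,1
3,2,1,1,1,1,1,1,1,1,1
3,1,1,1,1,1,1,1,1,1,1,1
2,2,2,2,2,2,2
2,2,2,2,2,2,1,1
2,2,2,2,2,1,1,1,1
2,2,2,2,1,1,1,1,1,1
2,2,2,1,1,1,1,1,1,1,1
2,2,1,1,1,1,1,1,1,1,1,1
2,1,1,1,1,1,1,1,1,1,1,1,1
1,1,1,1,1,1,1,1,1,1,1,1,1,1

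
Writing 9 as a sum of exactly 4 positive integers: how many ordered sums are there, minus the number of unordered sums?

50

Compositions: C(8,3) = 56.
Partitions of 9 into exactly 4 parts: 6.
Difference: 56 − 6 = 50.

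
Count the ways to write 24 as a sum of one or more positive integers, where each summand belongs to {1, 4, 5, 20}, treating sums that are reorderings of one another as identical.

Listing the qualifying partitions of 24:
20 + 4
20 + 1 + 1 + 1 + 1
5 + 5 + 5 + 5 + 4
5 + 5 + 5 + 5 + 1 + 1 + 1 + 1
5 + 5 + 5 + 4 + 4 + 1
5 + 5 + 5 + 4 + 1 + 1 + 1 + 1 + 1
5 + 5 + 5 + 1 + 1 + 1 + 1 + 1 + 1 + 1 + 1 + 1
5 + 5 + 4 + 4 + 4 + 1 + 1
5 + 5 + 4 + 4 + 1 + 1 + 1 + 1 + 1 + 1
5 + 5 + 4 + 1 + 1 + 1 + 1 + 1 + 1 + 1 + 1 + 1 + 1
5 + 5 + 1 + 1 + 1 + 1 + 1 + 1 + 1 + 1 + 1 + 1 + 1 + 1 + 1 + 1
5 + 4 + 4 + 4 + 4 + 1 + 1 + 1
5 + 4 + 4 + 4 + 1 + 1 + 1 + 1 + 1 + 1 + 1
5 + 4 + 4 + 1 + 1 + 1 + 1 + 1 + 1 + 1 + 1 + 1 + 1 + 1
5 + 4 + 1 + 1 + 1 + 1 + 1 + 1 + 1 + 1 + 1 + 1 + 1 + 1 + 1 + 1 + 1
5 + 1 + 1 + 1 + 1 + 1 + 1 + 1 + 1 + 1 + 1 + 1 + 1 + 1 + 1 + 1 + 1 + 1 + 1 + 1
4 + 4 + 4 + 4 + 4 + 4
4 + 4 + 4 + 4 + 4 + 1 + 1 + 1 + 1
4 + 4 + 4 + 4 + 1 + 1 + 1 + 1 + 1 + 1 + 1 + 1
4 + 4 + 4 + 1 + 1 + 1 + 1 + 1 + 1 + 1 + 1 + 1 + 1 + 1 + 1
4 + 4 + 1 + 1 + 1 + 1 + 1 + 1 + 1 + 1 + 1 + 1 + 1 + 1 + 1 + 1 + 1 + 1
4 + 1 + 1 + 1 + 1 + 1 + 1 + 1 + 1 + 1 + 1 + 1 + 1 + 1 + 1 + 1 + 1 + 1 + 1 + 1 + 1
1 + 1 + 1 + 1 + 1 + 1 + 1 + 1 + 1 + 1 + 1 + 1 + 1 + 1 + 1 + 1 + 1 + 1 + 1 + 1 + 1 + 1 + 1 + 1
Counting gives 23.

23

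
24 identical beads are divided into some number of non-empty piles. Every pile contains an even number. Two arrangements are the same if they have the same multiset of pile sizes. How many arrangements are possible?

77

Enumerating by decreasing first part gives 77 partitions in all.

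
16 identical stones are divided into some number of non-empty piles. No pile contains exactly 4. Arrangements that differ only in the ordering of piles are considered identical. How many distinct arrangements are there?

A full systematic count gives 154.

154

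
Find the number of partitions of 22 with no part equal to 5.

705

There are 705 such partitions.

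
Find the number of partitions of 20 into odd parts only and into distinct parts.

The partitions of 20 that satisfy the conditions:
19 + 1
17 + 3
15 + 5
13 + 7
11 + 9
11 + 5 + 3 + 1
9 + 7 + 3 + 1
That's 7 in total.

7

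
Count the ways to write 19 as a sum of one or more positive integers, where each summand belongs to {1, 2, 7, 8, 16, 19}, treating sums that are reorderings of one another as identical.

34

A partial list (first 12 by largest part):
19
16,2,1
16,1,1,1
8,8,2,1
8,8,1,1,1
8,7,2,2
8,7,2,1,1
8,7,1,1,1,1
8,2,2,2,2,2,1
8,2,2,2,2,1,1,1
8,2,2,2,1,1,1,1,1
8,2,2,1,1,1,1,1,1,1
…and 22 more, for 34 total.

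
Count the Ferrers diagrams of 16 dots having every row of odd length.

There are too many to list fully; the first 12 (by largest part) are:
15,1
13,3
13,1,1,1
11,5
11,3,1,1
11,1,1,1,1,1
9,7
9,5,1,1
9,3,3,1
9,3,1,1,1,1
9,1,1,1,1,1,1,1
7,7,1,1
…and 20 more, for 32 total.

32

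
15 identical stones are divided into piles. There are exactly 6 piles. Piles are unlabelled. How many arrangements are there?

There are too many to list fully; the first 12 (by largest part) are:
1, 1, 1, 1, 1, 10
1, 1, 1, 1, 2, 9
1, 1, 1, 1, 3, 8
1, 1, 1, 2, 2, 8
1, 1, 1, 1, 4, 7
1, 1, 1, 2, 3, 7
1, 1, 2, 2, 2, 7
1, 1, 1, 1, 5, 6
1, 1, 1, 2, 4, 6
1, 1, 1, 3, 3, 6
1, 1, 2, 2, 3, 6
1, 2, 2, 2, 2, 6
…and 14 more, for 26 total.

26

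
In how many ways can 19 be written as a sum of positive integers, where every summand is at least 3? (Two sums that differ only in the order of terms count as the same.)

39

There are too many to list fully; the first 12 (by largest part) are:
19
16,3
15,4
14,5
13,6
13,3,3
12,7
12,4,3
11,8
11,5,3
11,4,4
10,9
…and 27 more, for 39 total.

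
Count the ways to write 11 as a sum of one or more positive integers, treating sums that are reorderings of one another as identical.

56

A partial list (first 12 by largest part):
11
10, 1
9, 2
9, 1, 1
8, 3
8, 2, 1
8, 1, 1, 1
7, 4
7, 3, 1
7, 2, 2
7, 2, 1, 1
7, 1, 1, 1, 1
…and 44 more, for 56 total.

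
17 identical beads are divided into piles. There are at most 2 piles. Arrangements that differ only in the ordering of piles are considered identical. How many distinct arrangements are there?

9

They are:
17
16 + 1
15 + 2
14 + 3
13 + 4
12 + 5
11 + 6
10 + 7
9 + 8
That's 9 in total.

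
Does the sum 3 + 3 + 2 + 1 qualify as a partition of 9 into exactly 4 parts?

Yes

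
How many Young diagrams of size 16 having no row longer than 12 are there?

224

Direct enumeration gives 224 partitions.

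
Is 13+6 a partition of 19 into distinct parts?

Yes

The parts sum to 19, and the condition 'all summands are distinct' holds.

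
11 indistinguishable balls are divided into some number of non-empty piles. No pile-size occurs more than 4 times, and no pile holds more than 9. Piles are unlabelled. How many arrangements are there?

A partial list (first 12 by largest part):
2 + 9
1 + 1 + 9
3 + 8
1 + 2 + 8
1 + 1 + 1 + 8
4 + 7
1 + 3 + 7
2 + 2 + 7
1 + 1 + 2 + 7
1 + 1 + 1 + 1 + 7
5 + 6
1 + 4 + 6
…and 30 more, for 42 total.

42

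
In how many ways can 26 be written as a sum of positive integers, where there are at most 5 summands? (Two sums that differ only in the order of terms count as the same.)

Direct enumeration gives 427 partitions.

427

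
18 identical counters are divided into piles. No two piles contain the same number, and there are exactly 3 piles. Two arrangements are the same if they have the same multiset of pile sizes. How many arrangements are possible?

19

Enumerating:
15+2+1
14+3+1
13+4+1
13+3+2
12+5+1
12+4+2
11+6+1
11+5+2
11+4+3
10+7+1
10+6+2
10+5+3
9+8+1
9+7+2
9+6+3
9+5+4
8+7+3
8+6+4
7+6+5
That's 19 in total.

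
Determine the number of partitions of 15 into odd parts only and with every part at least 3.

5

The partitions of 15 that satisfy the conditions:
15
3,3,9
3,5,7
5,5,5
3,3,3,3,3
Counting gives 5.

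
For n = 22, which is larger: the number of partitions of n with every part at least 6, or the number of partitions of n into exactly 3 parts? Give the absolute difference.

29

Partitions of 22 with every part at least 6: 11.
Partitions of 22 into exactly 3 parts: 40.
|11 − 40| = 29.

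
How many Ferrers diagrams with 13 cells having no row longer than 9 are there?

A full systematic count gives 94.

94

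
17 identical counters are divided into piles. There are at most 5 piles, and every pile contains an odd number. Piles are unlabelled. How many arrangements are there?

The partitions of 17 that satisfy the conditions:
17
15, 1, 1
13, 3, 1
13, 1, 1, 1, 1
11, 5, 1
11, 3, 3
11, 3, 1, 1, 1
9, 7, 1
9, 5, 3
9, 5, 1, 1, 1
9, 3, 3, 1, 1
7, 7, 3
7, 7, 1, 1, 1
7, 5, 5
7, 5, 3, 1, 1
7, 3, 3, 3, 1
5, 5, 5, 1, 1
5, 5, 3, 3, 1
5, 3, 3, 3, 3
That's 19 in total.

19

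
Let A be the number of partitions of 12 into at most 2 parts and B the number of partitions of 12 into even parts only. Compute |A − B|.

Partitions of 12 into at most 2 parts: 7.
Partitions of 12 into even parts only: 11.
|7 − 11| = 4.

4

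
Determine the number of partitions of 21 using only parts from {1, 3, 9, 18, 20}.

Enumerating:
1,20
3,18
1,1,1,18
3,9,9
1,1,1,9,9
3,3,3,3,9
1,1,1,3,3,3,9
1,1,1,1,1,1,3,3,9
1,1,1,1,1,1,1,1,1,3,9
1,1,1,1,1,1,1,1,1,1,1,1,9
3,3,3,3,3,3,3
1,1,1,3,3,3,3,3,3
1,1,1,1,1,1,3,3,3,3,3
1,1,1,1,1,1,1,1,1,3,3,3,3
1,1,1,1,1,1,1,1,1,1,1,1,3,3,3
1,1,1,1,1,1,1,1,1,1,1,1,1,1,1,3,3
1,1,1,1,1,1,1,1,1,1,1,1,1,1,1,1,1,1,3
1,1,1,1,1,1,1,1,1,1,1,1,1,1,1,1,1,1,1,1,1
Counting gives 18.

18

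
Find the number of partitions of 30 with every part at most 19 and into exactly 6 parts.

513

There are 513 such partitions.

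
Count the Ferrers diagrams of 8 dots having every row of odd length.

The partitions of 8 that satisfy the conditions:
1+7
3+5
1+1+1+5
1+1+3+3
1+1+1+1+1+3
1+1+1+1+1+1+1+1

6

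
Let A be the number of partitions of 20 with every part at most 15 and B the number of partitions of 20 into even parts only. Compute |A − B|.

Partitions of 20 with every part at most 15: 615.
Partitions of 20 into even parts only: 42.
|615 − 42| = 573.

573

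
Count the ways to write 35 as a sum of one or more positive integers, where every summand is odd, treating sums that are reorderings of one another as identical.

585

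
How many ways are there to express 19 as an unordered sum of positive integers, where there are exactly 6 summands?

Enumerating by decreasing first part gives 71 partitions in all.

71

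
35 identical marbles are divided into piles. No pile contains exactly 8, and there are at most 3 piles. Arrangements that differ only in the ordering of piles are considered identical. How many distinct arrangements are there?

106

A full systematic count gives 106.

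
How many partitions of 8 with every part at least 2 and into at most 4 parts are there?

7

The partitions of 8 that satisfy the conditions:
8
2,6
3,5
4,4
2,2,4
2,3,3
2,2,2,2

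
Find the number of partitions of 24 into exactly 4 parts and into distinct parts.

47

A partial list (first 12 by largest part):
18, 3, 2, 1
17, 4, 2, 1
16, 5, 2, 1
16, 4, 3, 1
15, 6, 2, 1
15, 5, 3, 1
15, 4, 3, 2
14, 7, 2, 1
14, 6, 3, 1
14, 5, 4, 1
14, 5, 3, 2
13, 8, 2, 1
…and 35 more, for 47 total.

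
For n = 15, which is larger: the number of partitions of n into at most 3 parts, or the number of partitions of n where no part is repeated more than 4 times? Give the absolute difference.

100

Partitions of 15 into at most 3 parts: 27.
Partitions of 15 where no part is repeated more than 4 times: 127.
|27 − 127| = 100.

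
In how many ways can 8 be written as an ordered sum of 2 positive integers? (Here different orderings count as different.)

By stars and bars with positive parts, the count is C(7,1) = 7.

7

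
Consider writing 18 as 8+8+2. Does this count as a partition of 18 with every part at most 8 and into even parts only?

The parts sum to 18, and the condition 'no summand exceeds 8' holds; the condition 'every summand is even' holds.

Yes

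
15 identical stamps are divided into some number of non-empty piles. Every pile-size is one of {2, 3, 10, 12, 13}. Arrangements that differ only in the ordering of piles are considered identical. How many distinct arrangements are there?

6

Listing the qualifying partitions of 15:
13+2
12+3
10+3+2
3+3+3+3+3
3+3+3+2+2+2
3+2+2+2+2+2+2
That's 6 in total.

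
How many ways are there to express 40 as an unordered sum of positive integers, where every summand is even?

627

There are 627 such partitions.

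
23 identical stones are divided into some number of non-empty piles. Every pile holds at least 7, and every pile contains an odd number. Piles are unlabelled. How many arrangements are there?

2

Listing the qualifying partitions of 23:
23
9 + 7 + 7
That's 2 in total.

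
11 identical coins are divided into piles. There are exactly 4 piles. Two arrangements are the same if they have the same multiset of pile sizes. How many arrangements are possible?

Listing the qualifying partitions of 11:
8, 1, 1, 1
7, 2, 1, 1
6, 3, 1, 1
6, 2, 2, 1
5, 4, 1, 1
5, 3, 2, 1
5, 2, 2, 2
4, 4, 2, 1
4, 3, 3, 1
4, 3, 2, 2
3, 3, 3, 2
Counting gives 11.

11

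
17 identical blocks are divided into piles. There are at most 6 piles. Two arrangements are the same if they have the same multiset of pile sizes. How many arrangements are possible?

Direct enumeration gives 163 partitions.

163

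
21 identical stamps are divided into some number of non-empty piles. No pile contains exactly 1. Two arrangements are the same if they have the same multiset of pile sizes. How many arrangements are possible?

Systematic enumeration (by largest part, then next-largest, …) yields 165.

165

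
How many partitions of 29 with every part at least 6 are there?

There are too many to list fully; the first 12 (by largest part) are:
29
23, 6
22, 7
21, 8
20, 9
19, 10
18, 11
17, 12
17, 6, 6
16, 13
16, 7, 6
15, 14
…and 20 more, for 32 total.

32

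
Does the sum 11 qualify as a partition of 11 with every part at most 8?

No

The parts sum to 11, and the condition 'no summand exceeds 8' is violated.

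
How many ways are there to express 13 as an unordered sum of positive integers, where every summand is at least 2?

24

They are:
13
11,2
10,3
9,4
9,2,2
8,5
8,3,2
7,6
7,4,2
7,3,3
7,2,2,2
6,5,2
6,4,3
6,3,2,2
5,5,3
5,4,4
5,4,2,2
5,3,3,2
5,2,2,2,2
4,4,3,2
4,3,3,3
4,3,2,2,2
3,3,3,2,2
3,2,2,2,2,2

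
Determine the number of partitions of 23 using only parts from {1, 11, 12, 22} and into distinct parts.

Enumerating:
1+22
11+12
Counting gives 2.

2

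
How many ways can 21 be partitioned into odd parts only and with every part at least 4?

Listing the qualifying partitions of 21:
21
5, 5, 11
5, 7, 9
7, 7, 7

4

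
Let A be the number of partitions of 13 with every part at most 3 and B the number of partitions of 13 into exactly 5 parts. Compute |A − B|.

Partitions of 13 with every part at most 3: 21.
Partitions of 13 into exactly 5 parts: 18.
|21 − 18| = 3.

3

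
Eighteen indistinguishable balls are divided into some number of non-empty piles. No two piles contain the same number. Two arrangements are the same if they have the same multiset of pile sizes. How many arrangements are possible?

46

There are too many to list fully; the first 12 (by largest part) are:
18
17+1
16+2
15+3
15+2+1
14+4
14+3+1
13+5
13+4+1
13+3+2
12+6
12+5+1
…and 34 more, for 46 total.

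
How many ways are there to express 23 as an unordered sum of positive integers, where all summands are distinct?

104

There are 104 such partitions.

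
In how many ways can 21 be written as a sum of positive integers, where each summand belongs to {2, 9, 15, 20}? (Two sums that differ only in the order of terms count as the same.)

2

The partitions of 21 that satisfy the conditions:
15, 2, 2, 2
9, 2, 2, 2, 2, 2, 2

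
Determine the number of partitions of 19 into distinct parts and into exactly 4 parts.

18

The partitions of 19 that satisfy the conditions:
1, 2, 3, 13
1, 2, 4, 12
1, 2, 5, 11
1, 3, 4, 11
1, 2, 6, 10
1, 3, 5, 10
2, 3, 4, 10
1, 2, 7, 9
1, 3, 6, 9
1, 4, 5, 9
2, 3, 5, 9
1, 3, 7, 8
1, 4, 6, 8
2, 3, 6, 8
2, 4, 5, 8
1, 5, 6, 7
2, 4, 6, 7
3, 4, 5, 7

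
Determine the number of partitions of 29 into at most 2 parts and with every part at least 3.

13

Listing the qualifying partitions of 29:
29
26 + 3
25 + 4
24 + 5
23 + 6
22 + 7
21 + 8
20 + 9
19 + 10
18 + 11
17 + 12
16 + 13
15 + 14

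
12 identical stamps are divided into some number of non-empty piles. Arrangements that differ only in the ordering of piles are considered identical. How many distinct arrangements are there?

Systematic enumeration (by largest part, then next-largest, …) yields 77.

77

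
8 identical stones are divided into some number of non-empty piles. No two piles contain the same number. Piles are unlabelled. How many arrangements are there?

The partitions of 8 that satisfy the conditions:
8
7,1
6,2
5,3
5,2,1
4,3,1
Counting gives 6.

6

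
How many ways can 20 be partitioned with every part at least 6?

They are:
20
14,6
13,7
12,8
11,9
10,10
8,6,6
7,7,6
Counting gives 8.

8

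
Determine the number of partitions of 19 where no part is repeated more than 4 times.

325

Counting exhaustively, 325 partitions satisfy the conditions.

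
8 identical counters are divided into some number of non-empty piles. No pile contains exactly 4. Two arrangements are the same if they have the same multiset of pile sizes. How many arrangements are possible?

17

They are:
8
7 + 1
6 + 2
6 + 1 + 1
5 + 3
5 + 2 + 1
5 + 1 + 1 + 1
3 + 3 + 2
3 + 3 + 1 + 1
3 + 2 + 2 + 1
3 + 2 + 1 + 1 + 1
3 + 1 + 1 + 1 + 1 + 1
2 + 2 + 2 + 2
2 + 2 + 2 + 1 + 1
2 + 2 + 1 + 1 + 1 + 1
2 + 1 + 1 + 1 + 1 + 1 + 1
1 + 1 + 1 + 1 + 1 + 1 + 1 + 1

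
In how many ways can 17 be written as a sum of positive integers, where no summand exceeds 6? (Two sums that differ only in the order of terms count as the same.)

Systematic enumeration (by largest part, then next-largest, …) yields 163.

163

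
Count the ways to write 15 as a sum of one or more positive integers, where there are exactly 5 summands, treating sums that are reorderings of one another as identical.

There are too many to list fully; the first 12 (by largest part) are:
11+1+1+1+1
10+2+1+1+1
9+3+1+1+1
9+2+2+1+1
8+4+1+1+1
8+3+2+1+1
8+2+2+2+1
7+5+1+1+1
7+4+2+1+1
7+3+3+1+1
7+3+2+2+1
7+2+2+2+2
…and 18 more, for 30 total.

30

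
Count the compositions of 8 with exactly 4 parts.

35

Place 3 bars in the 7 internal gaps of a row of 8 dots: C(7,3) = 35.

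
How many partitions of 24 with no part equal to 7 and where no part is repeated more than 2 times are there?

325

Direct enumeration gives 325 partitions.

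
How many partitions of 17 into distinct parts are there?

38

A partial list (first 12 by largest part):
17
16, 1
15, 2
14, 3
14, 2, 1
13, 4
13, 3, 1
12, 5
12, 4, 1
12, 3, 2
11, 6
11, 5, 1
…and 26 more, for 38 total.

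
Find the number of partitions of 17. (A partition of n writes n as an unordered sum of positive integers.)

Systematic enumeration (by largest part, then next-largest, …) yields 297.

297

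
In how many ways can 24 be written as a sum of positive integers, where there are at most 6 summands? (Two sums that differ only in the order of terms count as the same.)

Systematic enumeration (by largest part, then next-largest, …) yields 532.

532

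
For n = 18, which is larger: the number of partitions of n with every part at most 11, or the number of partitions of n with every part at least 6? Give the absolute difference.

349

Partitions of 18 with every part at most 11: 355.
Partitions of 18 with every part at least 6: 6.
|355 − 6| = 349.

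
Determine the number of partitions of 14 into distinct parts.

Listing the qualifying partitions of 14:
14
13 + 1
12 + 2
11 + 3
11 + 2 + 1
10 + 4
10 + 3 + 1
9 + 5
9 + 4 + 1
9 + 3 + 2
8 + 6
8 + 5 + 1
8 + 4 + 2
8 + 3 + 2 + 1
7 + 6 + 1
7 + 5 + 2
7 + 4 + 3
7 + 4 + 2 + 1
6 + 5 + 3
6 + 5 + 2 + 1
6 + 4 + 3 + 1
5 + 4 + 3 + 2

22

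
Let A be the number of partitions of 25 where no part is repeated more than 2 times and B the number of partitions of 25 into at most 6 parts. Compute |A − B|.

99

Partitions of 25 where no part is repeated more than 2 times: 513.
Partitions of 25 into at most 6 parts: 612.
|513 − 612| = 99.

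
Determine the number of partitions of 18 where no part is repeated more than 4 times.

Counting exhaustively, 262 partitions satisfy the conditions.

262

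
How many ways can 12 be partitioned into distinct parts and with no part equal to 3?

10

Listing the qualifying partitions of 12:
12
11,1
10,2
9,2,1
8,4
7,5
7,4,1
6,5,1
6,4,2
5,4,2,1
That's 10 in total.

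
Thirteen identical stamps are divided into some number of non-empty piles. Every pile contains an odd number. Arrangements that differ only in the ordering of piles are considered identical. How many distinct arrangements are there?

The partitions of 13 that satisfy the conditions:
13
11, 1, 1
9, 3, 1
9, 1, 1, 1, 1
7, 5, 1
7, 3, 3
7, 3, 1, 1, 1
7, 1, 1, 1, 1, 1, 1
5, 5, 3
5, 5, 1, 1, 1
5, 3, 3, 1, 1
5, 3, 1, 1, 1, 1, 1
5, 1, 1, 1, 1, 1, 1, 1, 1
3, 3, 3, 3, 1
3, 3, 3, 1, 1, 1, 1
3, 3, 1, 1, 1, 1, 1, 1, 1
3, 1, 1, 1, 1, 1, 1, 1, 1, 1, 1
1, 1, 1, 1, 1, 1, 1, 1, 1, 1, 1, 1, 1
Counting gives 18.

18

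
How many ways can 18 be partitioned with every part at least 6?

The partitions of 18 that satisfy the conditions:
18
12 + 6
11 + 7
10 + 8
9 + 9
6 + 6 + 6
That's 6 in total.

6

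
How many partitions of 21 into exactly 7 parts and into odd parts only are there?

They are:
1 + 1 + 1 + 1 + 1 + 1 + 15
1 + 1 + 1 + 1 + 1 + 3 + 13
1 + 1 + 1 + 1 + 1 + 5 + 11
1 + 1 + 1 + 1 + 3 + 3 + 11
1 + 1 + 1 + 1 + 1 + 7 + 9
1 + 1 + 1 + 1 + 3 + 5 + 9
1 + 1 + 1 + 3 + 3 + 3 + 9
1 + 1 + 1 + 1 + 3 + 7 + 7
1 + 1 + 1 + 1 + 5 + 5 + 7
1 + 1 + 1 + 3 + 3 + 5 + 7
1 + 1 + 3 + 3 + 3 + 3 + 7
1 + 1 + 1 + 3 + 5 + 5 + 5
1 + 1 + 3 + 3 + 3 + 5 + 5
1 + 3 + 3 + 3 + 3 + 3 + 5
3 + 3 + 3 + 3 + 3 + 3 + 3
Counting gives 15.

15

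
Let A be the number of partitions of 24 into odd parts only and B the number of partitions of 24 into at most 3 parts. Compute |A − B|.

61

Partitions of 24 into odd parts only: 122.
Partitions of 24 into at most 3 parts: 61.
|122 − 61| = 61.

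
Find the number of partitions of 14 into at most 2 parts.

8

Enumerating:
14
1 + 13
2 + 12
3 + 11
4 + 10
5 + 9
6 + 8
7 + 7
Counting gives 8.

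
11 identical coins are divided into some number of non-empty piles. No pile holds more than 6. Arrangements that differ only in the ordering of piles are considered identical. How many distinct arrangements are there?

There are too many to list fully; the first 12 (by largest part) are:
5,6
1,4,6
2,3,6
1,1,3,6
1,2,2,6
1,1,1,2,6
1,1,1,1,1,6
1,5,5
2,4,5
1,1,4,5
3,3,5
1,2,3,5
…and 32 more, for 44 total.

44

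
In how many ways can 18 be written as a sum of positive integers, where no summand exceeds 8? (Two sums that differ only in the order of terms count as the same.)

Direct enumeration gives 288 partitions.

288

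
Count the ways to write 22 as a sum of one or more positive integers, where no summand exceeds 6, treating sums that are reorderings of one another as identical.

391

There are 391 such partitions.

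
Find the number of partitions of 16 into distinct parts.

There are too many to list fully; the first 12 (by largest part) are:
16
15,1
14,2
13,3
13,2,1
12,4
12,3,1
11,5
11,4,1
11,3,2
10,6
10,5,1
…and 20 more, for 32 total.

32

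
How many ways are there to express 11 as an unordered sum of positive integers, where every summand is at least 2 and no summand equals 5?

The partitions of 11 that satisfy the conditions:
11
2, 9
3, 8
4, 7
2, 2, 7
2, 3, 6
3, 4, 4
2, 2, 3, 4
2, 3, 3, 3
2, 2, 2, 2, 3

10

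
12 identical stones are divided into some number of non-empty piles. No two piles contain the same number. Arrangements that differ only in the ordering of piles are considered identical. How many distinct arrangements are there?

They are:
12
11,1
10,2
9,3
9,2,1
8,4
8,3,1
7,5
7,4,1
7,3,2
6,5,1
6,4,2
6,3,2,1
5,4,3
5,4,2,1
That's 15 in total.

15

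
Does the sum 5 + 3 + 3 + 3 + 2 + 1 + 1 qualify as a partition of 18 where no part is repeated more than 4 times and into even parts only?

No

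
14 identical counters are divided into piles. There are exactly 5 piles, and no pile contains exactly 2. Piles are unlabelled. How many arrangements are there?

Enumerating:
10, 1, 1, 1, 1
8, 3, 1, 1, 1
7, 4, 1, 1, 1
6, 5, 1, 1, 1
6, 3, 3, 1, 1
5, 4, 3, 1, 1
4, 4, 4, 1, 1
4, 3, 3, 3, 1

8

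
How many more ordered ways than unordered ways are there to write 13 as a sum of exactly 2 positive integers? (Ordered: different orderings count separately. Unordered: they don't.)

Compositions: C(12,1) = 12.
Unordered (partitions into 2 parts): 6.
Difference: 12 − 6 = 6.

6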